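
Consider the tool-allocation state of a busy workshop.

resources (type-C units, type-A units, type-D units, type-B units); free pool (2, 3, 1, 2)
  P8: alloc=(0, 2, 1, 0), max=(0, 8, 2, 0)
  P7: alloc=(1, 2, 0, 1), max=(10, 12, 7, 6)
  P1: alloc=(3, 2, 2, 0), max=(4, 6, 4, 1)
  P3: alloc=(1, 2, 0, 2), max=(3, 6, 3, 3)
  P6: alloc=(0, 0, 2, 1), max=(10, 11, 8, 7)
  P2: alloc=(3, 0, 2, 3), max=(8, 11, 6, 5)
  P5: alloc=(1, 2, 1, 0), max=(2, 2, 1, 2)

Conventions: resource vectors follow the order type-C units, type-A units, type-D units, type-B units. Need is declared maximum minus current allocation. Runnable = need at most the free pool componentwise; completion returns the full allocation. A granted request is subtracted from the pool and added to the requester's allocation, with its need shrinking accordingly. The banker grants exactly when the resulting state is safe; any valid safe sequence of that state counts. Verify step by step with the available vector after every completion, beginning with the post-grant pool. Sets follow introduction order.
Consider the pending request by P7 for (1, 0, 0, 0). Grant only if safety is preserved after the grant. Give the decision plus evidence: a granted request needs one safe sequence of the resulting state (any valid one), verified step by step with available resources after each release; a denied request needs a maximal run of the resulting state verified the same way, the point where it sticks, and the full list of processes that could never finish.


GRANT. The post-grant state is safe; one safe sequence: P5, P1, P3, P8, P2, P7, P6.
Key observation: the grant leaves (1, 3, 1, 2) free — enough for P5, whose release restarts the cascade.
Verifying the post-grant state step by step:
  pool = (1, 3, 1, 2)
  P5 needs (1, 0, 0, 2) <= (1, 3, 1, 2) -> finishes; pool += (1, 2, 1, 0) = (2, 5, 2, 2)
  P1 needs (1, 4, 2, 1) <= (2, 5, 2, 2) -> finishes; pool += (3, 2, 2, 0) = (5, 7, 4, 2)
  P3 needs (2, 4, 3, 1) <= (5, 7, 4, 2) -> finishes; pool += (1, 2, 0, 2) = (6, 9, 4, 4)
  P8 needs (0, 6, 1, 0) <= (6, 9, 4, 4) -> finishes; pool += (0, 2, 1, 0) = (6, 11, 5, 4)
  P2 needs (5, 11, 4, 2) <= (6, 11, 5, 4) -> finishes; pool += (3, 0, 2, 3) = (9, 11, 7, 7)
  P7 needs (8, 10, 7, 5) <= (9, 11, 7, 7) -> finishes; pool += (2, 2, 0, 1) = (11, 13, 7, 8)
  P6 needs (10, 11, 6, 6) <= (11, 13, 7, 8) -> finishes; pool += (0, 0, 2, 1) = (11, 13, 9, 9)


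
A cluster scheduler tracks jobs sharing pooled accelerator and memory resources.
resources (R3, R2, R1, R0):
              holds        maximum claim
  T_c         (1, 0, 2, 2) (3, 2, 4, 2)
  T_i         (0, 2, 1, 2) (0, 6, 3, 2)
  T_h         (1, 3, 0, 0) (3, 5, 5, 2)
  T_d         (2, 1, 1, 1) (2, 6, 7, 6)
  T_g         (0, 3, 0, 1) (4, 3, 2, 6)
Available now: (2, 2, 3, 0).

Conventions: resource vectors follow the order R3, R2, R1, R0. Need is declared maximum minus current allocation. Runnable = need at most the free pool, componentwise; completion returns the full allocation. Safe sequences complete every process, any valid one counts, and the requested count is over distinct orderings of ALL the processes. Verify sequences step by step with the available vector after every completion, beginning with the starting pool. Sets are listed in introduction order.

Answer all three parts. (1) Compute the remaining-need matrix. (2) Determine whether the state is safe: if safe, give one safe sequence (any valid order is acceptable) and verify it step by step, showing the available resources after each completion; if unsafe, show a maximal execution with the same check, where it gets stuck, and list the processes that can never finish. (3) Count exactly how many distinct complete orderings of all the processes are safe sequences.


(1) Outstanding need per process (order R3, R2, R1, R0):
  T_c: (2, 2, 2, 0)
  T_i: (0, 4, 2, 0)
  T_h: (2, 2, 5, 2)
  T_d: (0, 5, 6, 5)
  T_g: (4, 0, 2, 5)
(2) UNSAFE — no complete ordering exists.
Key observation: no order helps: past T_c, T_h, T_i, the free pool tops out at (4, 7, 6, 4), below what each blocked process needs in R0.
Going as far as possible: T_c, T_h, T_i; after that, nothing fits. Verifying each step:
  pool = (2, 2, 3, 0)
  T_c: need (2, 2, 2, 0) fits (2, 2, 3, 0); releases (1, 0, 2, 2), pool now (3, 2, 5, 2)
  T_h: need (2, 2, 5, 2) fits (3, 2, 5, 2); releases (1, 3, 0, 0), pool now (4, 5, 5, 2)
  T_i: need (0, 4, 2, 0) fits (4, 5, 5, 2); releases (0, 2, 1, 2), pool now (4, 7, 6, 4)
  blocked: T_d wants (0, 5, 6, 5), pool (4, 7, 6, 4) — not enough R0
  blocked: T_g wants (4, 0, 2, 5), pool (4, 7, 6, 4) — not enough R0
Processes that can never finish: T_d and T_g.
(3) Precisely 0 of the possible complete orderings are safe sequences.


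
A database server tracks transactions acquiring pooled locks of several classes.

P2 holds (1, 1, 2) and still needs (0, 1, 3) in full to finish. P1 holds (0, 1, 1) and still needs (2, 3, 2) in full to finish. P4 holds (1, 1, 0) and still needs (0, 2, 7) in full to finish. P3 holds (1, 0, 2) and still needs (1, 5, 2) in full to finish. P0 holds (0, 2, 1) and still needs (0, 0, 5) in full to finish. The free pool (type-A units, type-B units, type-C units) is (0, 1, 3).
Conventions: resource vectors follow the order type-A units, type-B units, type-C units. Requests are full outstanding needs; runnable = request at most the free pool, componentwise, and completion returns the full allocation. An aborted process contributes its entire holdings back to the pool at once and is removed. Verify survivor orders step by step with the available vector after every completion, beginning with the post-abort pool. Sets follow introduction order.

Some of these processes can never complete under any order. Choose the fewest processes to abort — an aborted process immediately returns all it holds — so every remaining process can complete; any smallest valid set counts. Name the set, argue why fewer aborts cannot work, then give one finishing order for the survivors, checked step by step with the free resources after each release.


The answer: abort P3.
Key observation: before aborting P3, P1 was permanently blocked — no order could ever run it; afterwards it completes at step 3.
Why nothing smaller works: aborting no one leaves the state deadlocked as given.
Survivors finish in the order: P2, P0, P1, P4. Walking it through (pool after the aborts first):
  pool = (1, 1, 5)
  run P2 (needs (0, 1, 3), free (1, 1, 5)); after release of (1, 1, 2) the pool is (2, 2, 7)
  run P0 (needs (0, 0, 5), free (2, 2, 7)); after release of (0, 2, 1) the pool is (2, 4, 8)
  run P1 (needs (2, 3, 2), free (2, 4, 8)); after release of (0, 1, 1) the pool is (2, 5, 9)
  run P4 (needs (0, 2, 7), free (2, 5, 9)); after release of (1, 1, 0) the pool is (3, 6, 9)


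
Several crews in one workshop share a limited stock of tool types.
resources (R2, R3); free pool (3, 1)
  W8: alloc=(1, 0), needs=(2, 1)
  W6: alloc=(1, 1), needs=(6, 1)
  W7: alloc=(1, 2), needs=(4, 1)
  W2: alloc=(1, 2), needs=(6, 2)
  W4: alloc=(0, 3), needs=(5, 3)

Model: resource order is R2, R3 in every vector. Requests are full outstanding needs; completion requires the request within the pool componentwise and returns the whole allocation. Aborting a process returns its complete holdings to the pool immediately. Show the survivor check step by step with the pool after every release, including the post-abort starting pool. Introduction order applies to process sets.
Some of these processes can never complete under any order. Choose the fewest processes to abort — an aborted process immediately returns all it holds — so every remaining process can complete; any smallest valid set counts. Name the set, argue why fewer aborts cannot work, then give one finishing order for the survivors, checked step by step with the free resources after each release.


Abort W2.
Key observation: W6 could never have finished before the abort; with (1, 2) returned by W2, it fits at step 4.
Why nothing smaller works: aborting no one leaves the state deadlocked as given.
The survivors complete as W7, W4, W8, W6. Check, step by step (starting from the post-abort pool):
  pool = (4, 3)
  W7 needs (4, 1) <= (4, 3) -> finishes; pool += (1, 2) = (5, 5)
  W4 needs (5, 3) <= (5, 5) -> finishes; pool += (0, 3) = (5, 8)
  W8 needs (2, 1) <= (5, 8) -> finishes; pool += (1, 0) = (6, 8)
  W6 needs (6, 1) <= (6, 8) -> finishes; pool += (1, 1) = (7, 9)


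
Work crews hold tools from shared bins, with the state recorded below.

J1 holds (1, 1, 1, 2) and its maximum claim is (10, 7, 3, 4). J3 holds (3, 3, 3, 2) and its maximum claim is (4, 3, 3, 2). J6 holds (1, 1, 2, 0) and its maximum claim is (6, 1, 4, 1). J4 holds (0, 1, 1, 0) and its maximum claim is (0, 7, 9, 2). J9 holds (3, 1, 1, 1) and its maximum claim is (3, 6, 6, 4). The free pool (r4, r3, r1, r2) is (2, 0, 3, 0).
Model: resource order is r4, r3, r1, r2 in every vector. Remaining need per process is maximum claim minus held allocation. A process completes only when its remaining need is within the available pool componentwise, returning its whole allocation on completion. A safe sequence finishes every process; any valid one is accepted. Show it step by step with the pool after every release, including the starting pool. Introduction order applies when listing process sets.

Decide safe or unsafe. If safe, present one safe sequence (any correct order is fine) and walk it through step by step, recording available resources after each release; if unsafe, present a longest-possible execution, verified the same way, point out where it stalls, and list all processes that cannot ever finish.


UNSAFE — no complete ordering exists.
Key observation: no order helps: past J3, J6, the free pool tops out at (6, 4, 8, 2), below what each blocked process needs in r3.
The run J3, J6 cannot be extended any further. Walking it through:
  pool = (2, 0, 3, 0)
  J3: need (1, 0, 0, 0) fits (2, 0, 3, 0); releases (3, 3, 3, 2), pool now (5, 3, 6, 2)
  J6: need (5, 0, 2, 1) fits (5, 3, 6, 2); releases (1, 1, 2, 0), pool now (6, 4, 8, 2)
  blocked: J1 wants (9, 6, 2, 2), pool (6, 4, 8, 2) — not enough r4 and r3
  blocked: J4 wants (0, 6, 8, 2), pool (6, 4, 8, 2) — not enough r3
  blocked: J9 wants (0, 5, 5, 3), pool (6, 4, 8, 2) — not enough r3 and r2
Never able to finish: J1, J4 and J9.


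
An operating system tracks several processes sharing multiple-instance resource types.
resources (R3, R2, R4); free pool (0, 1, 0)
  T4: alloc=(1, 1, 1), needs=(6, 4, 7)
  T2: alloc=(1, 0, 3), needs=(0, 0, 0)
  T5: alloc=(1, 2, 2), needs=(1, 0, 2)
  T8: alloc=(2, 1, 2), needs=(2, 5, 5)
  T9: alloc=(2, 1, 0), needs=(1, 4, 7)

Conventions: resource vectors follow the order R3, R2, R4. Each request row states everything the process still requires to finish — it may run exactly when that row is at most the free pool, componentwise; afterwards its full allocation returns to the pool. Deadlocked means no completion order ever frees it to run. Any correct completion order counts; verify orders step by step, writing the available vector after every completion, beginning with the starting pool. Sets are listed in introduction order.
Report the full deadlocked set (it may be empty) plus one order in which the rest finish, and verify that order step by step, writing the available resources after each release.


Deadlocked set: T4, T8 and T9.
Key observation: T2, T5 can finish, but then (2, 3, 5) is all there is, and the blocked group's R2 demands exceed it.
One completion order for the rest: T2, T5. Walking it through:
  pool = (0, 1, 0)
  T2 needs (0, 0, 0) <= (0, 1, 0) -> finishes; pool += (1, 0, 3) = (1, 1, 3)
  T5 needs (1, 0, 2) <= (1, 1, 3) -> finishes; pool += (1, 2, 2) = (2, 3, 5)
The stuck group stays short no matter what:
  T4 cannot run: need (6, 4, 7) vs free (2, 3, 5) (insufficient R3, R2 and R4)
  T8 cannot run: need (2, 5, 5) vs free (2, 3, 5) (insufficient R2)
  T9 cannot run: need (1, 4, 7) vs free (2, 3, 5) (insufficient R2 and R4)


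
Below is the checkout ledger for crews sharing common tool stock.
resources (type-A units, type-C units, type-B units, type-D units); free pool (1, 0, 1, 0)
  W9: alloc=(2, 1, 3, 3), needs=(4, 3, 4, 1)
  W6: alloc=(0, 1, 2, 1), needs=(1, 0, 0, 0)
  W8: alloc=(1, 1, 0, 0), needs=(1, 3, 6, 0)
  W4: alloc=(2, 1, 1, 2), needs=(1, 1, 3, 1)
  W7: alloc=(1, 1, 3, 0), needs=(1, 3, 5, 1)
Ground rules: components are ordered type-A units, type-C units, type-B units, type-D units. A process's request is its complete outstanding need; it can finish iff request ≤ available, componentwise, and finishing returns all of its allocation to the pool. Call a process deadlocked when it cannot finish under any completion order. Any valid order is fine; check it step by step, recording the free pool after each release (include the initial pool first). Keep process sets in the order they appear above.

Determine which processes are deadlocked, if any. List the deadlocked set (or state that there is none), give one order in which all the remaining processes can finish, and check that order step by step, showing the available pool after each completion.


Deadlocked: W9, W8 and W7.
Key observation: no order helps: past W6, W4, the free pool tops out at (3, 2, 4, 3), below what each blocked process needs in type-C units.
The rest can finish in the order W6, W4. Verifying each step:
  pool = (1, 0, 1, 0)
  W6: need (1, 0, 0, 0) fits (1, 0, 1, 0); releases (0, 1, 2, 1), pool now (1, 1, 3, 1)
  W4: need (1, 1, 3, 1) fits (1, 1, 3, 1); releases (2, 1, 1, 2), pool now (3, 2, 4, 3)
The stuck group stays short no matter what:
  blocked: W9 wants (4, 3, 4, 1), pool (3, 2, 4, 3) — not enough type-A units and type-C units
  blocked: W8 wants (1, 3, 6, 0), pool (3, 2, 4, 3) — not enough type-C units and type-B units
  blocked: W7 wants (1, 3, 5, 1), pool (3, 2, 4, 3) — not enough type-C units and type-B units


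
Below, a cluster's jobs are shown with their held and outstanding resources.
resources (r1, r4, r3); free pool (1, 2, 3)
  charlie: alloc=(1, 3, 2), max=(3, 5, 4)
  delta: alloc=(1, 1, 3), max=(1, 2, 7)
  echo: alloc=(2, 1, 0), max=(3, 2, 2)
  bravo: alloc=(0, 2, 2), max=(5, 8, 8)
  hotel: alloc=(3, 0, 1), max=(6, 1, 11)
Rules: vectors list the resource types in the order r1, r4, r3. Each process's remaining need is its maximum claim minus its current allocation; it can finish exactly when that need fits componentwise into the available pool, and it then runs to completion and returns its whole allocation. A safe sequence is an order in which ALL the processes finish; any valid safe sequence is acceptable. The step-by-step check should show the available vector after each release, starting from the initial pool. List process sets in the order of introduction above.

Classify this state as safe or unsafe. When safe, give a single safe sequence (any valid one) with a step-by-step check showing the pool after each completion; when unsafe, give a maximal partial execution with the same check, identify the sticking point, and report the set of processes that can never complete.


The state is SAFE; one workable sequence: echo, charlie, delta, bravo, hotel.
Key observation: reading the order forward, echo is the first process whose need (1, 1, 2) meets the free pool (1, 2, 3) exactly on a resource it requests.
Walking it through:
  pool = (1, 2, 3)
  echo: need (1, 1, 2) fits (1, 2, 3); releases (2, 1, 0), pool now (3, 3, 3)
  charlie: need (2, 2, 2) fits (3, 3, 3); releases (1, 3, 2), pool now (4, 6, 5)
  delta: need (0, 1, 4) fits (4, 6, 5); releases (1, 1, 3), pool now (5, 7, 8)
  bravo: need (5, 6, 6) fits (5, 7, 8); releases (0, 2, 2), pool now (5, 9, 10)
  hotel: need (3, 1, 10) fits (5, 9, 10); releases (3, 0, 1), pool now (8, 9, 11)


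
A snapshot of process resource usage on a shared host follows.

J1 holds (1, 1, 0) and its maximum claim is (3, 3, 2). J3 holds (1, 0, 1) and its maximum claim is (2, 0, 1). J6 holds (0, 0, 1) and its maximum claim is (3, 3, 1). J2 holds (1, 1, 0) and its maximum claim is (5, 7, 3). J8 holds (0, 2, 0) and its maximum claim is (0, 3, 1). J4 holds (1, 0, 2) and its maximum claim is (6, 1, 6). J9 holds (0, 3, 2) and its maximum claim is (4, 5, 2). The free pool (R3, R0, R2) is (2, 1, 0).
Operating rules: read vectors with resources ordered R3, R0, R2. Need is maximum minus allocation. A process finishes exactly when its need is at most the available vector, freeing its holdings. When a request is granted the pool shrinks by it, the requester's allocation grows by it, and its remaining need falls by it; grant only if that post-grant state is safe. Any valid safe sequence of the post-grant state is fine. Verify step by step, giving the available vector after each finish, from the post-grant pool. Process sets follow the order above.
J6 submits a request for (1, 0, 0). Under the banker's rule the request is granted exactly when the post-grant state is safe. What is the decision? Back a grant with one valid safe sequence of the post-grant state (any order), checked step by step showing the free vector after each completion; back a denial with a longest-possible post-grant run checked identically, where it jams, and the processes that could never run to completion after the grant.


GRANT — the state after the grant stays safe, e.g. via J3, J8, J6, J1, J9, J2, J4.
Key observation: the grant leaves (1, 1, 0) free — enough for J3, whose release restarts the cascade.
Step-by-step check of the post-grant state:
  pool = (1, 1, 0)
  J3: need (1, 0, 0) fits (1, 1, 0); releases (1, 0, 1), pool now (2, 1, 1)
  J8: need (0, 1, 1) fits (2, 1, 1); releases (0, 2, 0), pool now (2, 3, 1)
  J6: need (2, 3, 0) fits (2, 3, 1); releases (1, 0, 1), pool now (3, 3, 2)
  J1: need (2, 2, 2) fits (3, 3, 2); releases (1, 1, 0), pool now (4, 4, 2)
  J9: need (4, 2, 0) fits (4, 4, 2); releases (0, 3, 2), pool now (4, 7, 4)
  J2: need (4, 6, 3) fits (4, 7, 4); releases (1, 1, 0), pool now (5, 8, 4)
  J4: need (5, 1, 4) fits (5, 8, 4); releases (1, 0, 2), pool now (6, 8, 6)


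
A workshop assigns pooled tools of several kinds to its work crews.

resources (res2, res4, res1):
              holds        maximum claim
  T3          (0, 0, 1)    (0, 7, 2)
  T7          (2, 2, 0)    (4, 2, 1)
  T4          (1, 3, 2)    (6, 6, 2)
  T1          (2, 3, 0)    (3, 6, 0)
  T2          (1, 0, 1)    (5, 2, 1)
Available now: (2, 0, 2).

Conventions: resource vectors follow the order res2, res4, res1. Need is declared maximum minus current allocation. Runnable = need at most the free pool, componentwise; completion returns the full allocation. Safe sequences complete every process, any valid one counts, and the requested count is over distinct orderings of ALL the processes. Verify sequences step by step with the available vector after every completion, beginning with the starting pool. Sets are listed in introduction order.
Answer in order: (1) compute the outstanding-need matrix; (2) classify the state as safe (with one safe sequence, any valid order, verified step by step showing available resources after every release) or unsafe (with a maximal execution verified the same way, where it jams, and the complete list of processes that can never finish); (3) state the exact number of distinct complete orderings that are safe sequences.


(1) Remaining need (order res2, res4, res1):
  T3: (0, 7, 1)
  T7: (2, 0, 1)
  T4: (5, 3, 0)
  T1: (1, 3, 0)
  T2: (4, 2, 0)
(2) UNSAFE.
Key observation: the pool after T7, T2 is (5, 2, 3); every surviving request exceeds it in res4, so progress ends there.
The run T7, T2 cannot be extended any further. Walking it through:
  pool = (2, 0, 2)
  T7: need (2, 0, 1) fits (2, 0, 2); releases (2, 2, 0), pool now (4, 2, 2)
  T2: need (4, 2, 0) fits (4, 2, 2); releases (1, 0, 1), pool now (5, 2, 3)
  T3 still needs (0, 7, 1) but only (5, 2, 3) is free — short on res4
  T4 still needs (5, 3, 0) but only (5, 2, 3) is free — short on res4
  T1 still needs (1, 3, 0) but only (5, 2, 3) is free — short on res4
Never able to finish: T3, T4 and T1.
(3) The exact count: 0 of the possible complete orderings are safe sequences.


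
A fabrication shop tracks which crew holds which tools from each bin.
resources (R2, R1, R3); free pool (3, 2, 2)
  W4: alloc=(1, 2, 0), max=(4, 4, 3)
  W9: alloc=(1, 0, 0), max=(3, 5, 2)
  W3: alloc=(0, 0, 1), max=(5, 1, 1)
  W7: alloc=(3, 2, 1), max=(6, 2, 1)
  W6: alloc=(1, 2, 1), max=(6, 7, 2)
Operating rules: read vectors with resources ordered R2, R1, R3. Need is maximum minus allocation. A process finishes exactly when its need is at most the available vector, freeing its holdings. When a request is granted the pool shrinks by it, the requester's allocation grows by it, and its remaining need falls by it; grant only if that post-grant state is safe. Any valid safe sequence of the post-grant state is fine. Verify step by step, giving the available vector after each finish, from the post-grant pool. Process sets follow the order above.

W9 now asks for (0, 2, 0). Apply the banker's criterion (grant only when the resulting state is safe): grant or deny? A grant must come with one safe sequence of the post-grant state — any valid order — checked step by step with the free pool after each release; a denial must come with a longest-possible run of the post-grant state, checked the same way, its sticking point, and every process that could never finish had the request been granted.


GRANT: granting preserves safety; a valid post-grant sequence is W7, W3, W4, W9, W6.
Key observation: (3, 0, 2) free after granting still covers W7 first, and each release covers the next.
Check on the post-grant state, step by step:
  pool = (3, 0, 2)
  W7 needs (3, 0, 0) <= (3, 0, 2) -> finishes; pool += (3, 2, 1) = (6, 2, 3)
  W3 needs (5, 1, 0) <= (6, 2, 3) -> finishes; pool += (0, 0, 1) = (6, 2, 4)
  W4 needs (3, 2, 3) <= (6, 2, 4) -> finishes; pool += (1, 2, 0) = (7, 4, 4)
  W9 needs (2, 3, 2) <= (7, 4, 4) -> finishes; pool += (1, 2, 0) = (8, 6, 4)
  W6 needs (5, 5, 1) <= (8, 6, 4) -> finishes; pool += (1, 2, 1) = (9, 8, 5)


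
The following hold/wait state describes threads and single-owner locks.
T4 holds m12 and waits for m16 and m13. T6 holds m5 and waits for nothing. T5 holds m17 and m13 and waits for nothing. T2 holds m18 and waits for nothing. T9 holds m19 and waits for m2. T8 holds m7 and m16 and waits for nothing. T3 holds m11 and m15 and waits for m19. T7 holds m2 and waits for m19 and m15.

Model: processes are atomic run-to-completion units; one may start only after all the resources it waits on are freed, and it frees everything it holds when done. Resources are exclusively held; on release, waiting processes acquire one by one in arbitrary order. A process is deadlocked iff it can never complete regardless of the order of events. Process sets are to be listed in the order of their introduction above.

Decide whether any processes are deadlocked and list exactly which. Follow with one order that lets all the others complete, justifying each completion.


Deadlocked set: T9, T3 and T7.
Key observation: the wait chain closes on itself along T9 -> T7 -> T9; T3 is caught in further circular waits.
The rest can finish in the order T5, T8, T6, T4, T2.
Walking it through:
  T5 waits on nothing -> runs at once and releases m17 and m13
  T8 waits on nothing -> runs at once and releases m7 and m16
  T6 waits on nothing -> runs at once and releases m5
  run T4 (all its waits — m16 and m13 — are resolved); releases m12
  T2 waits on nothing -> runs at once and releases m18


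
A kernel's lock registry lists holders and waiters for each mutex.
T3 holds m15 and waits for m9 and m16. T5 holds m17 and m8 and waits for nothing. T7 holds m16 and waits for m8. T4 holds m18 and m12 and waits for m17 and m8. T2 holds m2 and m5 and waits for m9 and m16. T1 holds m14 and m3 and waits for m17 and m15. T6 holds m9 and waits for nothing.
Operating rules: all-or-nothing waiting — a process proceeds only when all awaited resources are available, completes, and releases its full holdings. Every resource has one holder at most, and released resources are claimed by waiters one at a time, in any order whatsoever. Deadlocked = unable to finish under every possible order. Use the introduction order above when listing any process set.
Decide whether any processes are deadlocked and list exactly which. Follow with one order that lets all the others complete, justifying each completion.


No process is deadlocked.
Key observation: there is no circular wait here — follow any chain and it reaches a process that is free to run now.
The rest can finish in the order T6, T5, T7, T3, T1, T4, T2.
Step-by-step check:
  T6: no waits; runs immediately, freeing m9
  T5: no waits; runs immediately, freeing m17 and m8
  T7: everything it awaited (m8) is free; runs, freeing m16
  T3: everything it awaited (m9 and m16) is free; runs, freeing m15
  T1: everything it awaited (m17 and m15) is free; runs, freeing m14 and m3
  T4: everything it awaited (m17 and m8) is free; runs, freeing m18 and m12
  T2: everything it awaited (m9 and m16) is free; runs, freeing m2 and m5


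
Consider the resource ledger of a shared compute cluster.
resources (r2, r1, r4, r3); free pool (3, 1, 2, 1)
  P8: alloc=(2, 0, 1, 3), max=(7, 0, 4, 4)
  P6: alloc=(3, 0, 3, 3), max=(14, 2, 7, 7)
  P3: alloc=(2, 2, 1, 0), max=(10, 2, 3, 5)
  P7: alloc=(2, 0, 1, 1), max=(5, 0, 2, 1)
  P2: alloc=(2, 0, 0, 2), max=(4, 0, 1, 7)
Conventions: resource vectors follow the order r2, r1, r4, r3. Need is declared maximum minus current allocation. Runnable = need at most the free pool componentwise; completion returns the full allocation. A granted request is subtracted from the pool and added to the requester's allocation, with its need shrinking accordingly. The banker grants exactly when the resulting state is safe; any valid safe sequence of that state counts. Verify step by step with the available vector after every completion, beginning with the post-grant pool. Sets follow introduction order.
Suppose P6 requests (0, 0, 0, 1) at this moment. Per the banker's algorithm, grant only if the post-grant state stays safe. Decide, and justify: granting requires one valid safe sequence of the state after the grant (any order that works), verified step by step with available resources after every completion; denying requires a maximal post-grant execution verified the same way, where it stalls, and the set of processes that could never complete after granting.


DENY: after the grant no complete ordering would exist.
Key observation: after P7, P8 the pool peaks at (7, 1, 4, 4), and each blocked process is short somewhere: P6 on r2, r1; P3 on r2, r3; P2 on r3.
Pretend the grant happened; the run P7, P8 goes as far as possible. Verifying each step:
  pool = (3, 1, 2, 0)
  P7 needs (3, 0, 1, 0) <= (3, 1, 2, 0) -> finishes; pool += (2, 0, 1, 1) = (5, 1, 3, 1)
  P8 needs (5, 0, 3, 1) <= (5, 1, 3, 1) -> finishes; pool += (2, 0, 1, 3) = (7, 1, 4, 4)
  P6 cannot run: need (11, 2, 4, 3) vs free (7, 1, 4, 4) (insufficient r2 and r1)
  P3 cannot run: need (8, 0, 2, 5) vs free (7, 1, 4, 4) (insufficient r2 and r3)
  P2 cannot run: need (2, 0, 1, 5) vs free (7, 1, 4, 4) (insufficient r3)
Had the request been granted, P6, P3 and P2 could never finish.


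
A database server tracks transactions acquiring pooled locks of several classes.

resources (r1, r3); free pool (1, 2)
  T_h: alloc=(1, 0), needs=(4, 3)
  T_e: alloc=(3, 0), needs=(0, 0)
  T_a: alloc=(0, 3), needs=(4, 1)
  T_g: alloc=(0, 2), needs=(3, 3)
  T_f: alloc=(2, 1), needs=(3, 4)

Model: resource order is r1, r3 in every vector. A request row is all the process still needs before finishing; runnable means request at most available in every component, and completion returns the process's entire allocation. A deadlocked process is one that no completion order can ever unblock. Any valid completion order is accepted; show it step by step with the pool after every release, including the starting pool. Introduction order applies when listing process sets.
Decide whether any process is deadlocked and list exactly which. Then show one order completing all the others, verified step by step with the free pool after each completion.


Nothing here is deadlocked.
Key observation: no deadlock: T_e fits now, and the freed resources carry the rest through.
The rest can finish in the order T_e, T_a, T_g, T_f, T_h. Check, step by step:
  pool = (1, 2)
  run T_e (needs (0, 0), free (1, 2)); after release of (3, 0) the pool is (4, 2)
  run T_a (needs (4, 1), free (4, 2)); after release of (0, 3) the pool is (4, 5)
  run T_g (needs (3, 3), free (4, 5)); after release of (0, 2) the pool is (4, 7)
  run T_f (needs (3, 4), free (4, 7)); after release of (2, 1) the pool is (6, 8)
  run T_h (needs (4, 3), free (6, 8)); after release of (1, 0) the pool is (7, 8)


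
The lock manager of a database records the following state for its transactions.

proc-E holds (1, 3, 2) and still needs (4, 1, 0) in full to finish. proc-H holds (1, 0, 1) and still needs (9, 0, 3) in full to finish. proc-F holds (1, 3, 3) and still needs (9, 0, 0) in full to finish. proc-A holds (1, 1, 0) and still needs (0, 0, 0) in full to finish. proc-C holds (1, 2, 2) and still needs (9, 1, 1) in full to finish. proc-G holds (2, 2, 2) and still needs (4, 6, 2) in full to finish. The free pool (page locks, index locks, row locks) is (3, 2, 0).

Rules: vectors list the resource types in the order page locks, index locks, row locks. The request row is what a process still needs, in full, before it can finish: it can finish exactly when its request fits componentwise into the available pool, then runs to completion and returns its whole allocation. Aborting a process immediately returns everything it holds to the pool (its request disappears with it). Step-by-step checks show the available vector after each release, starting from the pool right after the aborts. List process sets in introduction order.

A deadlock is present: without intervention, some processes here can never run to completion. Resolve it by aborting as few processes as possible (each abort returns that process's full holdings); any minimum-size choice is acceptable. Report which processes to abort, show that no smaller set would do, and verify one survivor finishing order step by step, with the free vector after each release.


The answer: abort proc-H and proc-C.
Key observation: no ordering could ever have run proc-F before the abort of proc-H and proc-C; with (2, 2, 3) back in the pool it fits at step 4.
Minimality, checking each single-abort alternative: proc-E alone leaves proc-H blocked (short on page locks); proc-H alone leaves proc-F blocked (short on page locks); proc-F alone leaves proc-H blocked (short on page locks); proc-A alone leaves proc-H blocked (short on page locks); proc-C alone leaves proc-H blocked (short on page locks); proc-G alone leaves proc-H blocked (short on page locks).
One survivor order: proc-E, proc-G, proc-A, proc-F. Verifying each step (post-abort pool first):
  pool = (5, 4, 3)
  proc-E needs (4, 1, 0) <= (5, 4, 3) -> finishes; pool += (1, 3, 2) = (6, 7, 5)
  proc-G needs (4, 6, 2) <= (6, 7, 5) -> finishes; pool += (2, 2, 2) = (8, 9, 7)
  proc-A needs (0, 0, 0) <= (8, 9, 7) -> finishes; pool += (1, 1, 0) = (9, 10, 7)
  proc-F needs (9, 0, 0) <= (9, 10, 7) -> finishes; pool += (1, 3, 3) = (10, 13, 10)


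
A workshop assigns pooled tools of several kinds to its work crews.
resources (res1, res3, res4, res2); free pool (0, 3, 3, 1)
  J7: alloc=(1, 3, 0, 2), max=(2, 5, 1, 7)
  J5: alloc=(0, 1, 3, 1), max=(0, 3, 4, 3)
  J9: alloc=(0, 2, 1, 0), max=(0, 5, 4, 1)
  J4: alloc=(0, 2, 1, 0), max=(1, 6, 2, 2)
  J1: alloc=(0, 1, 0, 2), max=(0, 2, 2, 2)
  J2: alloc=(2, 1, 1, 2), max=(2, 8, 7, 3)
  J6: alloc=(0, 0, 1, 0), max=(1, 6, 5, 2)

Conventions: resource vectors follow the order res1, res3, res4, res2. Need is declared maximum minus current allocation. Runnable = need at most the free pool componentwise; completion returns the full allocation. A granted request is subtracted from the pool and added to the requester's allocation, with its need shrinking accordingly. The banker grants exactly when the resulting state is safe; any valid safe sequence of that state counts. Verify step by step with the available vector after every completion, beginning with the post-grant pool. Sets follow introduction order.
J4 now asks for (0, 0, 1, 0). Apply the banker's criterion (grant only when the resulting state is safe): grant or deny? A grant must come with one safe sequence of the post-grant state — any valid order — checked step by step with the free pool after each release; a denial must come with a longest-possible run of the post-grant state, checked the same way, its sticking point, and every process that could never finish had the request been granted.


GRANT — the state after the grant stays safe, e.g. via J1, J5, J9, J2, J6, J4, J7.
Key observation: with (0, 3, 2, 1) left after the transfer, J1 can run at once — the state stays safe.
Check on the post-grant state, step by step:
  pool = (0, 3, 2, 1)
  J1: need (0, 1, 2, 0) fits (0, 3, 2, 1); releases (0, 1, 0, 2), pool now (0, 4, 2, 3)
  J5: need (0, 2, 1, 2) fits (0, 4, 2, 3); releases (0, 1, 3, 1), pool now (0, 5, 5, 4)
  J9: need (0, 3, 3, 1) fits (0, 5, 5, 4); releases (0, 2, 1, 0), pool now (0, 7, 6, 4)
  J2: need (0, 7, 6, 1) fits (0, 7, 6, 4); releases (2, 1, 1, 2), pool now (2, 8, 7, 6)
  J6: need (1, 6, 4, 2) fits (2, 8, 7, 6); releases (0, 0, 1, 0), pool now (2, 8, 8, 6)
  J4: need (1, 4, 0, 2) fits (2, 8, 8, 6); releases (0, 2, 2, 0), pool now (2, 10, 10, 6)
  J7: need (1, 2, 1, 5) fits (2, 10, 10, 6); releases (1, 3, 0, 2), pool now (3, 13, 10, 8)


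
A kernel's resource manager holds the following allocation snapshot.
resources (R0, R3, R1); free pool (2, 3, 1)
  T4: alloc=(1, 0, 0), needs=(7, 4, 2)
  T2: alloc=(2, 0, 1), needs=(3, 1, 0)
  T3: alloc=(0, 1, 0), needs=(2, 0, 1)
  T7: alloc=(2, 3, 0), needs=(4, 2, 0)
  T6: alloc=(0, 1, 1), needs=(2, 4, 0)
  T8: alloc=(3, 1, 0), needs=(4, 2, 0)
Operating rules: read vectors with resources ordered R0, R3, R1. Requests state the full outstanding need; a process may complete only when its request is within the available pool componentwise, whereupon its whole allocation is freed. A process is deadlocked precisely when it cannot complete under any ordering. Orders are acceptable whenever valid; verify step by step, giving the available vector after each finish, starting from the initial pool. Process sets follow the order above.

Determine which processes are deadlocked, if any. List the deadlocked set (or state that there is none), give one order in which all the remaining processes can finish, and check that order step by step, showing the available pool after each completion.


Deadlocked set: T4, T2, T7 and T8.
Key observation: T3, T6 can finish, but then (2, 5, 2) is all there is, and the blocked group's R0 demands exceed it.
The rest can finish in the order T3, T6. Verifying each step:
  pool = (2, 3, 1)
  run T3 (needs (2, 0, 1), free (2, 3, 1)); after release of (0, 1, 0) the pool is (2, 4, 1)
  run T6 (needs (2, 4, 0), free (2, 4, 1)); after release of (0, 1, 1) the pool is (2, 5, 2)
The blocked processes can never fit:
  T4 still needs (7, 4, 2) but only (2, 5, 2) is free — short on R0
  T2 still needs (3, 1, 0) but only (2, 5, 2) is free — short on R0
  T7 still needs (4, 2, 0) but only (2, 5, 2) is free — short on R0
  T8 still needs (4, 2, 0) but only (2, 5, 2) is free — short on R0


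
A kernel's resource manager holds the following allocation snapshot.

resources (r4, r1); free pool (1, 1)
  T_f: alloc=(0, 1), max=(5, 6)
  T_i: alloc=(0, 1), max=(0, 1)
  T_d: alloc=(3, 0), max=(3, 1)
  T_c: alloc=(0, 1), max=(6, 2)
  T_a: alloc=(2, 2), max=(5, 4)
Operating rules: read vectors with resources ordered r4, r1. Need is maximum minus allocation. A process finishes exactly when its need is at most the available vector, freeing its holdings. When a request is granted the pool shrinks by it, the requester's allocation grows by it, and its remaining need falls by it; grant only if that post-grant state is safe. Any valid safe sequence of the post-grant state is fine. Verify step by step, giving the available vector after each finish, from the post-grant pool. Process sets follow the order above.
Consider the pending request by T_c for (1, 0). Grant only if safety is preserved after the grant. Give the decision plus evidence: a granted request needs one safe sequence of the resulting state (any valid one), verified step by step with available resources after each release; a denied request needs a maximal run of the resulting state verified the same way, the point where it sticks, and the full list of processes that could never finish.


GRANT — the state after the grant stays safe, e.g. via T_d, T_i, T_a, T_c, T_f.
Key observation: granting shrinks the pool to (0, 1), yet T_d still fits and the chain goes through.
Check on the post-grant state, step by step:
  pool = (0, 1)
  T_d needs (0, 1) <= (0, 1) -> finishes; pool += (3, 0) = (3, 1)
  T_i needs (0, 0) <= (3, 1) -> finishes; pool += (0, 1) = (3, 2)
  T_a needs (3, 2) <= (3, 2) -> finishes; pool += (2, 2) = (5, 4)
  T_c needs (5, 1) <= (5, 4) -> finishes; pool += (1, 1) = (6, 5)
  T_f needs (5, 5) <= (6, 5) -> finishes; pool += (0, 1) = (6, 6)


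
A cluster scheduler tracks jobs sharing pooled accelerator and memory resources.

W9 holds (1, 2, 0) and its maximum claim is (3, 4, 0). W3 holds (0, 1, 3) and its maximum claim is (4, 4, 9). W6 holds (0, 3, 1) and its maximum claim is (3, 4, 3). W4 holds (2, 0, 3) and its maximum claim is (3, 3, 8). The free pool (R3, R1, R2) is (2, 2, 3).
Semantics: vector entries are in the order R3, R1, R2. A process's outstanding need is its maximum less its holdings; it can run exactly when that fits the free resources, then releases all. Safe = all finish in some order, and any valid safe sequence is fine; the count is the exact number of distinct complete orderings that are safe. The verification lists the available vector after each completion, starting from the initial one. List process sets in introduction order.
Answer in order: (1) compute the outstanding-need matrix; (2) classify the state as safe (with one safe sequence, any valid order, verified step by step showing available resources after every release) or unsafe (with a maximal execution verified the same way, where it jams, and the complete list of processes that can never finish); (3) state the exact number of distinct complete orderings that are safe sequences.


(1) Outstanding need per process (order R3, R1, R2):
  W9: (2, 2, 0)
  W3: (4, 3, 6)
  W6: (3, 1, 2)
  W4: (1, 3, 5)
(2) UNSAFE.
Key observation: R2 is the bottleneck — with W9, W6 done the pool holds (3, 7, 4), short of every remaining need.
Going as far as possible: W9, W6; after that, nothing fits. Step-by-step check:
  pool = (2, 2, 3)
  W9 needs (2, 2, 0) <= (2, 2, 3) -> finishes; pool += (1, 2, 0) = (3, 4, 3)
  W6 needs (3, 1, 2) <= (3, 4, 3) -> finishes; pool += (0, 3, 1) = (3, 7, 4)
  W3 cannot run: need (4, 3, 6) vs free (3, 7, 4) (insufficient R3 and R2)
  W4 cannot run: need (1, 3, 5) vs free (3, 7, 4) (insufficient R2)
Never able to finish: W3 and W4.
(3) Exactly 0 of the possible complete orderings are safe sequences.


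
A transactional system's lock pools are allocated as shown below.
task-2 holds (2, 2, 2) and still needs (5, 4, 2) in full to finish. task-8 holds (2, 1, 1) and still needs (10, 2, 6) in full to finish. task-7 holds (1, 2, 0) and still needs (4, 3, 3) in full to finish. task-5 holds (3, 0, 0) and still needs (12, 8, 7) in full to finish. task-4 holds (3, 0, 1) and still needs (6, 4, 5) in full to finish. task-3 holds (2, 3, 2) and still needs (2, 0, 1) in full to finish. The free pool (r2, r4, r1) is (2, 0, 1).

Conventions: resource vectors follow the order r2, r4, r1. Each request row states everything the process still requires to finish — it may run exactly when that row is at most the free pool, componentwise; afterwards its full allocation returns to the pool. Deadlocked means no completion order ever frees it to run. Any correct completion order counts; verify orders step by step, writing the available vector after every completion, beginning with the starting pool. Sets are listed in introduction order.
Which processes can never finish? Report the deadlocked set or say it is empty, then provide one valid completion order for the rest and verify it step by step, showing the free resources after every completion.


The deadlocked set is empty.
Key observation: task-3 can run right away; the returned allocation unlocks the remaining processes in turn.
A valid finishing order for the others: task-3, task-7, task-2, task-4, task-8, task-5. Walking it through:
  pool = (2, 0, 1)
  run task-3 (needs (2, 0, 1), free (2, 0, 1)); after release of (2, 3, 2) the pool is (4, 3, 3)
  run task-7 (needs (4, 3, 3), free (4, 3, 3)); after release of (1, 2, 0) the pool is (5, 5, 3)
  run task-2 (needs (5, 4, 2), free (5, 5, 3)); after release of (2, 2, 2) the pool is (7, 7, 5)
  run task-4 (needs (6, 4, 5), free (7, 7, 5)); after release of (3, 0, 1) the pool is (10, 7, 6)
  run task-8 (needs (10, 2, 6), free (10, 7, 6)); after release of (2, 1, 1) the pool is (12, 8, 7)
  run task-5 (needs (12, 8, 7), free (12, 8, 7)); after release of (3, 0, 0) the pool is (15, 8, 7)
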